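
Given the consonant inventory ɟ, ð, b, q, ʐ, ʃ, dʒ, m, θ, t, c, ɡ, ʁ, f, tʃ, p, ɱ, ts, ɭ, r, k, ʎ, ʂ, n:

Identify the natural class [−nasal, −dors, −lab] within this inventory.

ð, ʐ, ʃ, dʒ, θ, t, tʃ, ts, ɭ, r, ʂ

Checking each segment against [−nasal], [−dorsal], [−labial]: /ð/ (voiced dental fricative), /ʐ/ (voiced retroflex fricative), /ʃ/ (voiceless postalveolar fricative), /dʒ/ (voiced postalveolar affricate), /θ/ (voiceless dental fricative), /t/ (voiceless alveolar stop), among others, satisfy every feature; every other segment in the inventory fails at least one.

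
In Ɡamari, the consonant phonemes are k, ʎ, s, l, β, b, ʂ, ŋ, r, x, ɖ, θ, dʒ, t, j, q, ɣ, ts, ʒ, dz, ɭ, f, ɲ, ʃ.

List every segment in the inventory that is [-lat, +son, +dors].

ŋ, j, ɲ

Checking each segment against [-lateral], [+sonorant], [+dorsal]: /ŋ/ (velar nasal), /j/ (palatal glide), /ɲ/ (palatal nasal) satisfy every feature; every other segment in the inventory fails at least one.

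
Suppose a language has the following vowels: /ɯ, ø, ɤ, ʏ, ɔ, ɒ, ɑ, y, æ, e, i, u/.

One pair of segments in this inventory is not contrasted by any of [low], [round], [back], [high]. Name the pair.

/y/ (high front rounded tense vowel) and /ʏ/ (high front rounded lax vowel) are both [−low], [+round], [−back], [+high], so none of the listed features separates them. (They do differ in [tense], which is not among the given features.) Every other pair in the inventory differs on at least one listed feature.

y, ʏ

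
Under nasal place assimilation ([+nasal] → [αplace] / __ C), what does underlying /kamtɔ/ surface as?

[kantɔ]

The only nasal preceding a consonant is /m/ before /t/. /t/ is [+coronal], so /m/ → /n/, giving [kantɔ].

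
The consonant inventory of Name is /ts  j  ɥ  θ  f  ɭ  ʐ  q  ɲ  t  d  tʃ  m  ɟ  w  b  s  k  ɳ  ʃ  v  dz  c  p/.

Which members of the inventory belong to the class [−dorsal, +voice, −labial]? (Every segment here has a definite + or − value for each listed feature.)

Eliminate segments failing any feature: /ts, θ, f, t, tʃ, s, ʃ, p/ are [−voice]; /j, ɥ, q, ɲ, ɟ, w, k, c/ are [+dorsal]; /m, b, v/ are [+labial]. The remaining /ɭ, ʐ, d, ɳ, dz/ satisfy [−dorsal], [+voice], [−labial].

ɭ, ʐ, d, ɳ, dz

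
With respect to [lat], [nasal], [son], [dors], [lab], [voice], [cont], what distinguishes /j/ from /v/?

[sonorant], [labial], [dorsal]

The two segments share [-lateral], [-nasal], [+voice], [+continuant]. The only features from the list on which they differ: /j/ is [+sonorant] while /v/ is [-sonorant]; /j/ is [-labial] while /v/ is [+labial]; /j/ is [+dorsal] while /v/ is [-dorsal].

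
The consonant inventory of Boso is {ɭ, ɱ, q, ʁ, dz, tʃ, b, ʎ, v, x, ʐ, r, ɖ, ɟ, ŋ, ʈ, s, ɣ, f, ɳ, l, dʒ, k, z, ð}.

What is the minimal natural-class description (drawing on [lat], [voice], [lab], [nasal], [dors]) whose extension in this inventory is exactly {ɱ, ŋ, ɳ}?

[+nasal]

Every target segment is [+nasal] and no other inventory member is, so one feature is enough.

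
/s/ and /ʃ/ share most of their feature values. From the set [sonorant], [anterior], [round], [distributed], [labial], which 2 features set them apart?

/s/ (voiceless alveolar fricative) and /ʃ/ (voiceless postalveolar fricative) agree on [-sonorant], [-round], [-labial]. They differ on [anterior] (/s/ [+], /ʃ/ [-]), [distributed] (/s/ [-], /ʃ/ [+]).

[anterior], [distributed]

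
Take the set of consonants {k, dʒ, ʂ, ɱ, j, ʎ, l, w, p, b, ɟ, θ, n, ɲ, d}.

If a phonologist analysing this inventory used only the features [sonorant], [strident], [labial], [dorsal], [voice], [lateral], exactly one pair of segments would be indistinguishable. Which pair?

/j/ (palatal glide) and /ɲ/ (palatal nasal) are both [+sonorant], [−strident], [−labial], [+dorsal], [+voice], [−lateral], so none of the listed features separates them. (They do differ in [nasal] and [continuant], which are not among the given features.) Every other pair in the inventory differs on at least one listed feature.

j, ɲ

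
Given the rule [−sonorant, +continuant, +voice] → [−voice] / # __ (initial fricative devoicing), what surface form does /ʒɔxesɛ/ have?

The only segment in the rule's environment that also matches [−sonorant, +continuant, +voice] is /ʒ/. Applying [−voice] turns the voiced postalveolar fricative into /ʃ/ (voiceless postalveolar fricative), giving [ʃɔxesɛ].

[ʃɔxesɛ]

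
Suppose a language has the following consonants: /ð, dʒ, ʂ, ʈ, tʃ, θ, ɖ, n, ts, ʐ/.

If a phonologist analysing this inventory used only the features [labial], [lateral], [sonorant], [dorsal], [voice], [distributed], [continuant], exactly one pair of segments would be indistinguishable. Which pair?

ts, ʈ

On the given features, /ts/ and /ʈ/ have an identical profile: [-labial], [-lateral], [-sonorant], [-dorsal], [-voice], [-distributed], [-continuant]. No other two segments in the inventory coincide on all 7 features. (They do differ in [strident], [delayed release] and [anterior], which are not among the given features.)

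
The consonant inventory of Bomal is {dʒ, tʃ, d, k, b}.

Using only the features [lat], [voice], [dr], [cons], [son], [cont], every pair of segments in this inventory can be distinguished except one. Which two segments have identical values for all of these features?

On the given features, /d/ and /b/ have an identical profile: [−lateral], [+voice], [−delayed release], [+consonantal], [−sonorant], [−continuant]. No other two segments in the inventory coincide on all 6 features. (They do differ in [labial] and [coronal], which are not among the given features.)

d, b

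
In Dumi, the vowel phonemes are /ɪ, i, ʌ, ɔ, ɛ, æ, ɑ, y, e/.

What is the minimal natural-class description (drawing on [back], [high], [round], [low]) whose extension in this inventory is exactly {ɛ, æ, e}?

[−high, −back]

The class [−high], [−back] has exactly /ɛ, æ, e/ as its extension in this inventory. No smaller conjunction from the listed features achieves this: [−back] alone would also admit /ɪ, i, y/; [−high] alone would also admit /ʌ, ɔ, ɑ/; and checking the remaining single features turns up none with this extension.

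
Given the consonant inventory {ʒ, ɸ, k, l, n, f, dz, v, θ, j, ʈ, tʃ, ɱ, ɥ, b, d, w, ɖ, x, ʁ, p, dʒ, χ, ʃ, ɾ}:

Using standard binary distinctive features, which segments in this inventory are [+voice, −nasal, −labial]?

Eliminate segments failing any feature: /ɸ, k, f, θ, ʈ, tʃ, x, p, χ, ʃ/ are [−voice]; /n, ɱ/ are [+nasal]; /v, ɥ, b, w/ are [+labial]. The remaining /ʒ, l, dz, j, d, ɖ, ʁ, dʒ, ɾ/ satisfy [+voice], [−nasal], [−labial].

ʒ, l, dz, j, d, ɖ, ʁ, dʒ, ɾ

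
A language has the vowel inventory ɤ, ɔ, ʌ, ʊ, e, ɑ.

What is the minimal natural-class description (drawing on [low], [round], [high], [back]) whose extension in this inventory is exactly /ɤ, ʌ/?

[-low, +back, -round]

The class [-low], [+back], [-round] has exactly /ɤ, ʌ/ as its extension in this inventory. No smaller conjunction from the listed features achieves this: [+back, -round] alone would also admit /ɑ/; [-low, -round] alone would also admit /e/; [-low, +back] alone would also admit /ɔ, ʊ/; and checking the remaining two-feature bundles turns up none with this extension.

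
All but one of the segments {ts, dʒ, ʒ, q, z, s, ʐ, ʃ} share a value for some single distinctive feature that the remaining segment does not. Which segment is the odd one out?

/ʒ, ʃ, ts, z, ʐ, dʒ, s/ are all [+strident], but /q/ (voiceless uvular stop) is [−strident]. No other single segment can be removed to leave a set sharing one feature value that the removed segment lacks, so /q/ is the odd one out.

q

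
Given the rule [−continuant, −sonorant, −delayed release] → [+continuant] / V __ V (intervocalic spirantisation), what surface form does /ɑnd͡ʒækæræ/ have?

[ɑnd͡ʒæxæræ]

Only /k/ occurs between two vowels (/æ/ __ /æ/) and matches the structural description. It is a voiceless velar stop, so [−continuant, −sonorant, −delayed release] holds; changing it to [+continuant] with all other features held fixed yields /x/ (voiceless velar fricative). No other segment meets both the structural description and the environment, so the output is [ɑnd͡ʒæxæræ].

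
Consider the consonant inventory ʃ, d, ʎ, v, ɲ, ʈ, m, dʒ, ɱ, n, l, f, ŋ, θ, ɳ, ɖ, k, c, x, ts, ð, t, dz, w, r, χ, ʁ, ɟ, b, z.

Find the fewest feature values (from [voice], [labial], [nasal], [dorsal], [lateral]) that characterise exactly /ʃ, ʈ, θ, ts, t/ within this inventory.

The class [−voice], [−labial], [−dorsal] has exactly /ʃ, ʈ, θ, ts, t/ as its extension in this inventory. No smaller conjunction from the listed features achieves this: [−labial, −dorsal] alone would also admit /d, dʒ, n, l, …/; [−voice, −dorsal] alone would also admit /f/; [−voice, −labial] alone would also admit /k, c, x, χ/; and checking the remaining two-feature bundles turns up none with this extension.

[−voice, −labial, −dorsal]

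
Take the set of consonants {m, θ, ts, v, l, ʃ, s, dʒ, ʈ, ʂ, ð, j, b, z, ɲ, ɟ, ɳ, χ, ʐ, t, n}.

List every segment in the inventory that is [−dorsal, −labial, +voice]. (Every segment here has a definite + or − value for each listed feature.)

l, dʒ, ð, z, ɳ, ʐ, n

Among the inventory, the [−dorsal] segments are /m, θ, ts, v, l, ʃ, s, dʒ, ʈ, ʂ, ð, b, z, ɳ, ʐ, t, n/.
Within that set, [−labial] gives /θ, ts, l, ʃ, s, dʒ, ʈ, ʂ, ð, z, ɳ, ʐ, t, n/.
Intersecting with [+voice] leaves /l, dʒ, ð, z, ɳ, ʐ, n/.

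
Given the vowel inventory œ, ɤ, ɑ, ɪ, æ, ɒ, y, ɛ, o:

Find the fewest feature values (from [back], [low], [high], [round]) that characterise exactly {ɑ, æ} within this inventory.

[+low, −round]

The class [+low], [−round] has exactly /ɑ, æ/ as its extension in this inventory. No smaller conjunction from the listed features achieves this: [−round] alone would also admit /ɤ, ɪ, ɛ/; [+low] alone would also admit /ɒ/; and checking the remaining single features turns up none with this extension.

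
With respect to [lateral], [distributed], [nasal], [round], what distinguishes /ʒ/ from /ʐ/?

The two segments share [−lateral], [−nasal], [−round]. The only feature from the list on which they differ: /ʒ/ is [+distributed] while /ʐ/ is [−distributed].

[distributed]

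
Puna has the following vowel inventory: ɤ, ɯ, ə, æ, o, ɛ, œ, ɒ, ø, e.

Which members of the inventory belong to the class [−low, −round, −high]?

The [−low] segments are /ɤ, ɯ, ə, o, ɛ, œ, ø, e/.
Then [−round] gives /ɤ, ɯ, ə, ɛ, e/.
Among these, [−high] leaves /ɤ, ə, ɛ, e/.

ɤ, ə, ɛ, e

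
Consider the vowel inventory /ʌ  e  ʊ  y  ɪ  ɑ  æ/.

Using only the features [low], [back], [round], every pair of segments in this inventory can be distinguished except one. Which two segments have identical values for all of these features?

e, ɪ

On the given features, /e/ and /ɪ/ have an identical profile: [−low], [−back], [−round]. No other two segments in the inventory coincide on all 3 features. (They do differ in [high] and [tense], which are not among the given features.)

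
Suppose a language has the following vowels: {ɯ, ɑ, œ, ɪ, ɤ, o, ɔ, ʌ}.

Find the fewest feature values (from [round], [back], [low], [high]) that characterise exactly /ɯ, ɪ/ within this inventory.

[+high]

The target set is precisely the extension of [+high] in this inventory.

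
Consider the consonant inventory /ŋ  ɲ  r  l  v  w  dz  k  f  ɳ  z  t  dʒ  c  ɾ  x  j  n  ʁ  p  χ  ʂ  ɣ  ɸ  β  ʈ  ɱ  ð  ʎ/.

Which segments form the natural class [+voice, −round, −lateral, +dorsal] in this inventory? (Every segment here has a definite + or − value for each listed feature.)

ŋ, ɲ, j, ʁ, ɣ

Checking each segment against [+voice], [−round], [−lateral], [+dorsal]: /ŋ/ (velar nasal), /ɲ/ (palatal nasal), /j/ (palatal glide), /ʁ/ (voiced uvular fricative), /ɣ/ (voiced velar fricative) satisfy every feature; every other segment in the inventory fails at least one.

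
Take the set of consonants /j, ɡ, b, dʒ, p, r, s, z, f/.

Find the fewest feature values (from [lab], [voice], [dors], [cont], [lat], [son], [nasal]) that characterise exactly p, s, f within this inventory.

/p, s, f/ are exactly the [-voice] segments in the inventory, so a single feature suffices.

[-voice]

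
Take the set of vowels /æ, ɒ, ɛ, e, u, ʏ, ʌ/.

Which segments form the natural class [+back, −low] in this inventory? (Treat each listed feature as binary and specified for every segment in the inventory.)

u, ʌ

Eliminate segments failing any feature: /æ, ɛ, e, ʏ/ are [−back]; /ɒ/ is [+low]. The remaining /u, ʌ/ satisfy [+back], [−low].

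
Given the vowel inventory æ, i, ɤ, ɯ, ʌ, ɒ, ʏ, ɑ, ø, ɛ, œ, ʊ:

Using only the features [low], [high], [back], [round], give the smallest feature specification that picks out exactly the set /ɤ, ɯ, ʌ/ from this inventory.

Every target segment is [−low], [+back], [−round]; each remaining inventory member fails at least one of these. Each conjunct is needed — [+back, −round] alone would also admit /ɑ/; [−low, −round] alone would also admit /i, ɛ/; [−low, +back] alone would also admit /ʊ/ — and no other combination of two listed features has exactly this extension, so three is the minimum.

[−low, +back, −round]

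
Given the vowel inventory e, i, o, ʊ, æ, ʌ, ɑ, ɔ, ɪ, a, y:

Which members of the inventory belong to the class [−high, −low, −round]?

e, ʌ

Eliminate segments failing any feature: /i, ʊ, ɪ, y/ are [+high]; /o, ɔ/ are [+round]; /æ, ɑ, a/ are [+low]. The remaining /e, ʌ/ satisfy [−high], [−low], [−round].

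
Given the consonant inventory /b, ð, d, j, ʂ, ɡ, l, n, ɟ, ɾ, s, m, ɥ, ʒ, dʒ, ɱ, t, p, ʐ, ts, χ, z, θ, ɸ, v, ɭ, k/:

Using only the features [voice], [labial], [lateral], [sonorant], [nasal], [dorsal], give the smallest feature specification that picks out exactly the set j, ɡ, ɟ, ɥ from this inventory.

[+voice, +dorsal]

Every target segment is [+voice], [+dorsal]; each remaining inventory member fails at least one of these. Each conjunct is needed — [+dorsal] alone would also admit /χ, k/; [+voice] alone would also admit /b, ð, d, l, …/ — and no other single listed feature has exactly this extension, so two is the minimum.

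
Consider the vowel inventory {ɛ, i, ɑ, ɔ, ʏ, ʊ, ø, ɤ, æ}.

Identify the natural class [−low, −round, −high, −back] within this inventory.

The [−low] segments are /ɛ, i, ɔ, ʏ, ʊ, ø, ɤ/.
Of those, [−round] gives /ɛ, i, ɤ/.
Within that set, [−high] gives /ɛ, ɤ/.
Among these, [−back] leaves /ɛ/.

ɛ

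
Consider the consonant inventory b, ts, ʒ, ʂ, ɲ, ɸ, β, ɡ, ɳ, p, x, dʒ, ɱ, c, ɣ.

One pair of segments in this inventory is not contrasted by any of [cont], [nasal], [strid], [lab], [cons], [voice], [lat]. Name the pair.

ɲ, ɳ

On the given features, /ɲ/ and /ɳ/ have an identical profile: [-continuant], [+nasal], [-strident], [-labial], [+consonantal], [+voice], [-lateral]. No other two segments in the inventory coincide on all 7 features. (They do differ in [dorsal], which is not among the given features.)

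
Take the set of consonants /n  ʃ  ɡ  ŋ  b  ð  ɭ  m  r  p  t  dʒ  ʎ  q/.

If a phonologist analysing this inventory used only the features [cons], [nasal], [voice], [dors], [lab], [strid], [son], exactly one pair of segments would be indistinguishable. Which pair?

ɭ, r

Both /ɭ/ and /r/ are [+consonantal], [-nasal], [+voice], [-dorsal], [-labial], [-strident], [+sonorant]. Since the list omits [lateral] and [anterior] — which do distinguish the retroflex lateral approximant from the alveolar trill — this pair collapses; all other pairs remain distinct.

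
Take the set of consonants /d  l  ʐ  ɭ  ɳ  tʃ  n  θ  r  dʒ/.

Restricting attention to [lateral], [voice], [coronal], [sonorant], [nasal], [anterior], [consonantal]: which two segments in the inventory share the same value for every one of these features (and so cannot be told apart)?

On the given features, /dʒ/ and /ʐ/ have an identical profile: [−lateral], [+voice], [+coronal], [−sonorant], [−nasal], [−anterior], [+consonantal]. No other two segments in the inventory coincide on all 7 features. (They do differ in [continuant] and [distributed], which are not among the given features.)

dʒ, ʐ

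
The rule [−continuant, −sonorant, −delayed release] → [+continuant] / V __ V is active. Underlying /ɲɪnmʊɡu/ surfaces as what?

[ɲɪnmʊɣu]

/ɡ/ satisfies [−continuant, −sonorant, −delayed release] and sits in V __ V. The [+continuant] counterpart of the voiced velar stop is /ɣ/. Other segments in /ɲɪnmʊɡu/ either fail the structural description or are not in the environment, so the surface form is [ɲɪnmʊɣu].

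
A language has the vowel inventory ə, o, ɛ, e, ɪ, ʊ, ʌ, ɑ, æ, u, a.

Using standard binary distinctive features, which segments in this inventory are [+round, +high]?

ʊ, u

Checking each segment against [+round], [+high]: /ʊ/ (high back rounded lax vowel), /u/ (high back rounded tense vowel) satisfy every feature; every other segment in the inventory fails at least one.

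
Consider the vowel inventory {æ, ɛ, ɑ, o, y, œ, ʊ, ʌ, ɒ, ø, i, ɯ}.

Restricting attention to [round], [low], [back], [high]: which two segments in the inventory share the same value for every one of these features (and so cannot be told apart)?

ø, œ

Both /ø/ and /œ/ are [+round], [-low], [-back], [-high]. Since the list omits [tense] — which does distinguish the mid front rounded tense vowel from the mid front rounded lax vowel — this pair collapses; all other pairs remain distinct.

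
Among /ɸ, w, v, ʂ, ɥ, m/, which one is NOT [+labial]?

ʂ

/v, m, ɥ, ɸ, w/ are all [+labial]; /ʂ/ (voiceless retroflex fricative) is [-labial].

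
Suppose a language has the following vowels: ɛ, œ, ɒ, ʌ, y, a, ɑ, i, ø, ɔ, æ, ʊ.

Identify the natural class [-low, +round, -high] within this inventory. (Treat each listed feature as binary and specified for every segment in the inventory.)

Checking each segment against [-low], [+round], [-high]: /œ/ (mid front rounded lax vowel), /ø/ (mid front rounded tense vowel), /ɔ/ (mid back rounded lax vowel) satisfy every feature; every other segment in the inventory fails at least one.

œ, ø, ɔ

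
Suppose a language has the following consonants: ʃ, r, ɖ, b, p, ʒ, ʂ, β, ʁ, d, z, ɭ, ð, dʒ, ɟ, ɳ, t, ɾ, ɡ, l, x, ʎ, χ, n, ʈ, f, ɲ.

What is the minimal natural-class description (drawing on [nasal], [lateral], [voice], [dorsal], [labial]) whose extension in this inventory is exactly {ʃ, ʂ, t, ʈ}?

[−voice, −labial, −dorsal]

The class [−voice], [−labial], [−dorsal] has exactly /ʃ, ʂ, t, ʈ/ as its extension in this inventory. No smaller conjunction from the listed features achieves this: [−labial, −dorsal] alone would also admit /r, ɖ, ʒ, d, …/; [−voice, −dorsal] alone would also admit /p, f/; [−voice, −labial] alone would also admit /x, χ/; and checking the remaining two-feature bundles turns up none with this extension.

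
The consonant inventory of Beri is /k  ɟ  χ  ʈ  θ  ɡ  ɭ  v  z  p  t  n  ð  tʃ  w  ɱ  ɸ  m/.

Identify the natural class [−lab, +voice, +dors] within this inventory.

ɟ, ɡ

The [−labial] segments are /k, ɟ, χ, ʈ, θ, ɡ, ɭ, z, t, n, ð, tʃ/.
Within that set, [+voice] gives /ɟ, ɡ, ɭ, z, n, ð/.
Among these, [+dorsal] leaves /ɟ, ɡ/.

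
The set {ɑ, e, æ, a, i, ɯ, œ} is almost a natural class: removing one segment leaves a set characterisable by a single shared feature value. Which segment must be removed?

/e, i, ɑ, ɯ, a, æ/ are all [−round], but /œ/ (mid front rounded lax vowel) is [+round]. No other single segment can be removed to leave a set sharing one feature value that the removed segment lacks, so /œ/ is the odd one out.

œ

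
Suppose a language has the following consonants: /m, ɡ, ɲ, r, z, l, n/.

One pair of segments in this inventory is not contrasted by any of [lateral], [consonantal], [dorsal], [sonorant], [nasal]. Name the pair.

On the given features, /m/ and /n/ have an identical profile: [−lateral], [+consonantal], [−dorsal], [+sonorant], [+nasal]. No other two segments in the inventory coincide on all 5 features. (They do differ in [labial] and [coronal], which are not among the given features.)

m, n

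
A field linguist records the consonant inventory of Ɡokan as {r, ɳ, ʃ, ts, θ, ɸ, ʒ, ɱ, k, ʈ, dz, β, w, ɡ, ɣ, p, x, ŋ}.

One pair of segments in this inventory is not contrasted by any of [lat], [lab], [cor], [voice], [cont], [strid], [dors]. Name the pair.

Both /ŋ/ and /ɡ/ are [-lateral], [-labial], [-coronal], [+voice], [-continuant], [-strident], [+dorsal]. Since the list omits [sonorant] and [nasal] — which do distinguish the velar nasal from the voiced velar stop — this pair collapses; all other pairs remain distinct.

ŋ, ɡ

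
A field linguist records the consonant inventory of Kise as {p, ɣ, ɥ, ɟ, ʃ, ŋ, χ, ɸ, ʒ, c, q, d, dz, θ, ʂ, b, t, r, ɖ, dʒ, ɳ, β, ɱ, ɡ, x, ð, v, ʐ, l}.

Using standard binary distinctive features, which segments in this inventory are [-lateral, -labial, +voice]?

Checking each segment against [-lateral], [-labial], [+voice]: /ɣ/ (voiced velar fricative), /ɟ/ (voiced palatal stop), /ŋ/ (velar nasal), /ʒ/ (voiced postalveolar fricative), /d/ (voiced alveolar stop), /dz/ (voiced alveolar affricate), among others, satisfy every feature; every other segment in the inventory fails at least one.

ɣ, ɟ, ŋ, ʒ, d, dz, r, ɖ, dʒ, ɳ, ɡ, ð, ʐ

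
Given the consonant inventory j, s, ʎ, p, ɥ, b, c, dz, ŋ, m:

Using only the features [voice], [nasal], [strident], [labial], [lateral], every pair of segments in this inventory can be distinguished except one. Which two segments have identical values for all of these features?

ɥ, b

On the given features, /ɥ/ and /b/ have an identical profile: [+voice], [-nasal], [-strident], [+labial], [-lateral]. No other two segments in the inventory coincide on all 5 features. (They do differ in [sonorant], [continuant], [round] and [dorsal], which are not among the given features.)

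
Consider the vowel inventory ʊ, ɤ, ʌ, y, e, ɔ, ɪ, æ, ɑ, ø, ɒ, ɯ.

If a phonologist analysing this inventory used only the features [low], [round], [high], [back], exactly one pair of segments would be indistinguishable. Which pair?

On the given features, /ʌ/ and /ɤ/ have an identical profile: [−low], [−round], [−high], [+back]. No other two segments in the inventory coincide on all 4 features. (They do differ in [tense], which is not among the given features.)

ʌ, ɤ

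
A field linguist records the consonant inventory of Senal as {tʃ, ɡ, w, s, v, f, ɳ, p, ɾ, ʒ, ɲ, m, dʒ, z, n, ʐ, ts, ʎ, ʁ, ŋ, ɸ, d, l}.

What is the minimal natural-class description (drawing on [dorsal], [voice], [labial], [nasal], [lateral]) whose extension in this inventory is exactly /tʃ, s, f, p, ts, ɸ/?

[-voice]

The target set is precisely the extension of [-voice] in this inventory.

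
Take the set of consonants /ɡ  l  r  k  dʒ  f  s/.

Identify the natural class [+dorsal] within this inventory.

The feature [dorsal] marks segments articulated with the tongue body. In this inventory /ɡ, k/ have that property, so they are [+dorsal]; /l, r, dʒ, f, s/ are [−dorsal].

ɡ, k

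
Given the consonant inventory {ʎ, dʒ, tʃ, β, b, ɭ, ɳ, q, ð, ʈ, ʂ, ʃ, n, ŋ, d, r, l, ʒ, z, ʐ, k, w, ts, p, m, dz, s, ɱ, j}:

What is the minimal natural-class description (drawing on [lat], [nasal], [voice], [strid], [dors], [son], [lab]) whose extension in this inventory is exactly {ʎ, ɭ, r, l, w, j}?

[+son, -nasal]

/ʎ, ɭ, r, l, w, j/ are all [+sonorant], [-nasal], and no other segment in the inventory matches both values. Dropping any one of them over-generates: [-nasal] alone would also admit /dʒ, tʃ, β, b, …/; [+sonorant] alone would also admit /ɳ, n, ŋ, m, …/. No other single listed feature picks out exactly this set either, so fewer than two features will not do.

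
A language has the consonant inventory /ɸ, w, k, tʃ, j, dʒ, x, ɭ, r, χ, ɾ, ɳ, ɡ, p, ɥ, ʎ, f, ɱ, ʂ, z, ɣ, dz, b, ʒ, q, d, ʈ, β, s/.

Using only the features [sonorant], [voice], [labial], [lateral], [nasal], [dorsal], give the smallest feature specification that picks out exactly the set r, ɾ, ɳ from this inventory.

/r, ɾ, ɳ/ are all [+sonorant], [-lateral], [-labial], [-dorsal], and no other segment in the inventory matches all four values. Dropping any one of them over-generates: [-lateral, -labial, -dorsal] alone would also admit /tʃ, dʒ, ʂ, z, …/; [+sonorant, -labial, -dorsal] alone would also admit /ɭ/; [+sonorant, -lateral, -dorsal] alone would also admit /ɱ/; [+sonorant, -lateral, -labial] alone would also admit /j/. No other combination of three listed features picks out exactly this set either, so fewer than four features will not do.

[+sonorant, -lateral, -labial, -dorsal]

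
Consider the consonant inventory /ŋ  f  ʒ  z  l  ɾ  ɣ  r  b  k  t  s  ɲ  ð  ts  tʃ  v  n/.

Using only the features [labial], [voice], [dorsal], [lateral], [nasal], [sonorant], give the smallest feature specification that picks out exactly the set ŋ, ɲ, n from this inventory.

[+nasal]

The target set is precisely the extension of [+nasal] in this inventory.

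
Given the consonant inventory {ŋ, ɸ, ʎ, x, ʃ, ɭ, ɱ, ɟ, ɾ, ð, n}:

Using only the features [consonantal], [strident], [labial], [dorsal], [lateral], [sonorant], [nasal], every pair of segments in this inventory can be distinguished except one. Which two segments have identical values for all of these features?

x, ɟ

/x/ (voiceless velar fricative) and /ɟ/ (voiced palatal stop) are both [+consonantal], [-strident], [-labial], [+dorsal], [-lateral], [-sonorant], [-nasal], so none of the listed features separates them. (They do differ in [voice], [continuant] and [back], which are not among the given features.) Every other pair in the inventory differs on at least one listed feature.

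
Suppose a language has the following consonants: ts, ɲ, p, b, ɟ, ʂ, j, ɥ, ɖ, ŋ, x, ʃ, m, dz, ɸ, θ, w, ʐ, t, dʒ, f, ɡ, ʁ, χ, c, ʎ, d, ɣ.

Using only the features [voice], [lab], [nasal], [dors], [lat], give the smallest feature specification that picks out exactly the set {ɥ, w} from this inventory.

Every target segment is [+labial], [+dorsal]; each remaining inventory member fails at least one of these. Each conjunct is needed — [+dorsal] alone would also admit /ɲ, ɟ, j, ŋ, …/; [+labial] alone would also admit /p, b, m, ɸ, …/ — and no other single listed feature has exactly this extension, so two is the minimum.

[+lab, +dors]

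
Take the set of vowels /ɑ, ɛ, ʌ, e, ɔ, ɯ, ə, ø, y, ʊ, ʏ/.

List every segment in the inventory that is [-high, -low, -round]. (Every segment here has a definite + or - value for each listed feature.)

Checking each segment against [-high], [-low], [-round]: /ɛ/ (mid front unrounded lax vowel), /ʌ/ (mid back unrounded lax vowel), /e/ (mid front unrounded tense vowel), /ə/ (mid central vowel (schwa)) satisfy every feature; every other segment in the inventory fails at least one.

ɛ, ʌ, e, ə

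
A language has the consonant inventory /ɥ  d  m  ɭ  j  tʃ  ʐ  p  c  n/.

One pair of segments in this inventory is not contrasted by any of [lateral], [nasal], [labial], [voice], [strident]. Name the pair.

j, d

/j/ (palatal glide) and /d/ (voiced alveolar stop) are both [−lateral], [−nasal], [−labial], [+voice], [−strident], so none of the listed features separates them. (They do differ in [sonorant], [continuant] and [dorsal], which are not among the given features.) Every other pair in the inventory differs on at least one listed feature.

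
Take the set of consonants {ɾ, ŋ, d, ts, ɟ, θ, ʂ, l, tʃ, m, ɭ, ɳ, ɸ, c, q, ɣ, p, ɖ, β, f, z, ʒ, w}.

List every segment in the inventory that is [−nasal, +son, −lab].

Eliminate segments failing any feature: /ŋ, m, ɳ/ are [+nasal]; /d, ts, ɟ, θ, ʂ, tʃ, ɸ, c, q, ɣ, p, ɖ, β, f, z, ʒ/ are [−sonorant]; /w/ is [+labial]. The remaining /ɾ, l, ɭ/ satisfy [−nasal], [+sonorant], [−labial].

ɾ, l, ɭ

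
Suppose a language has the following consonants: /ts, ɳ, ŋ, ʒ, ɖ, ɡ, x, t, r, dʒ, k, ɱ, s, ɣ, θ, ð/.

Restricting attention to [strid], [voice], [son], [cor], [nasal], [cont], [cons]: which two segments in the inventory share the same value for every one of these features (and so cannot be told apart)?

ŋ, ɱ

Both /ŋ/ and /ɱ/ are [−strident], [+voice], [+sonorant], [−coronal], [+nasal], [−continuant], [+consonantal]. Since the list omits [labial] and [dorsal] — which do distinguish the velar nasal from the labiodental nasal — this pair collapses; all other pairs remain distinct.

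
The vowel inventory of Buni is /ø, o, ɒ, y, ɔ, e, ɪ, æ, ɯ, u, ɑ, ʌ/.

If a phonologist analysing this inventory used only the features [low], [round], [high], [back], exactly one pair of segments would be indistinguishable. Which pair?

ɔ, o

On the given features, /ɔ/ and /o/ have an identical profile: [−low], [+round], [−high], [+back]. No other two segments in the inventory coincide on all 4 features. (They do differ in [tense], which is not among the given features.)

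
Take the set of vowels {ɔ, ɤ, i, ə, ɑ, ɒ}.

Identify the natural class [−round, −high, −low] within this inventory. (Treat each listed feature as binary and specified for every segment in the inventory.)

ɤ, ə

Checking each segment against [−round], [−high], [−low]: /ɤ/ (mid back unrounded tense vowel), /ə/ (mid central vowel (schwa)) satisfy every feature; every other segment in the inventory fails at least one.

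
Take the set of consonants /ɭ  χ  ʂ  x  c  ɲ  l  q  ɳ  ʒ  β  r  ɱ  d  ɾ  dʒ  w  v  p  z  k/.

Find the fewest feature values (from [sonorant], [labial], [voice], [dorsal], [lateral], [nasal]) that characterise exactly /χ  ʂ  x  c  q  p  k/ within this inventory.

[−voice]

Every target segment is [−voice] and no other inventory member is, so one feature is enough.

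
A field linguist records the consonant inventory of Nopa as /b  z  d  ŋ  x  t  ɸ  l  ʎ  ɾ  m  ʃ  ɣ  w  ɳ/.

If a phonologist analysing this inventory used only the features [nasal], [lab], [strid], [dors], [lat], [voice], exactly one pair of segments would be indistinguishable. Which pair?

/d/ (voiced alveolar stop) and /ɾ/ (alveolar tap) are both [−nasal], [−labial], [−strident], [−dorsal], [−lateral], [+voice], so none of the listed features separates them. (They do differ in [sonorant], which is not among the given features.) Every other pair in the inventory differs on at least one listed feature.

d, ɾ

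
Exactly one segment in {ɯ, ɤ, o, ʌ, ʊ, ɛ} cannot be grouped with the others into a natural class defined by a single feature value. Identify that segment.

ɛ

The remaining segments after removing /ɛ/ share [+back]; /ɛ/ (mid front unrounded lax vowel) is [−back]. For every other candidate removal, the leftover set fails to share any single feature value that the removed segment lacks.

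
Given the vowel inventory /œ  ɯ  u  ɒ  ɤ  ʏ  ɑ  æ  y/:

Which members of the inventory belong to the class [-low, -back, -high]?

First, the [-low] segments are /œ, ɯ, u, ɤ, ʏ, y/.
Within that set, [-back] gives /œ, ʏ, y/.
Among these, [-high] leaves /œ/.

œ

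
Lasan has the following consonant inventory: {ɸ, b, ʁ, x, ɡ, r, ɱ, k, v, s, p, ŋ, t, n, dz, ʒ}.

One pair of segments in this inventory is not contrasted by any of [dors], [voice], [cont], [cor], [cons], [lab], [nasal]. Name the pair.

ʒ, r

Both /ʒ/ and /r/ are [−dorsal], [+voice], [+continuant], [+coronal], [+consonantal], [−labial], [−nasal]. Since the list omits [sonorant], [strident] and [anterior] — which do distinguish the voiced postalveolar fricative from the alveolar trill — this pair collapses; all other pairs remain distinct.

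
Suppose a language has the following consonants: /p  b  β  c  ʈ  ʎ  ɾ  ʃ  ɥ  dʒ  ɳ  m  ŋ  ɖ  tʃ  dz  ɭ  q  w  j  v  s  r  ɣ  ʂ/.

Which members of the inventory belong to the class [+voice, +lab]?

Checking each segment against [+voice], [+labial]: /b/ (voiced bilabial stop), /β/ (voiced bilabial fricative), /ɥ/ (labial-palatal glide), /m/ (bilabial nasal), /w/ (labial-velar glide), /v/ (voiced labiodental fricative) satisfy every feature; every other segment in the inventory fails at least one.

b, β, ɥ, m, w, v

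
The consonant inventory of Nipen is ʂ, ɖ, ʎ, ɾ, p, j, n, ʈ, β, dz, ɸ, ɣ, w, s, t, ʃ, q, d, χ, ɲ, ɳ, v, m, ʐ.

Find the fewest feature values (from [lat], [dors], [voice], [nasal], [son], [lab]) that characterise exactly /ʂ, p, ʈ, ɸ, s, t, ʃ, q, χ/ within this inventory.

Every target segment is [-voice] and no other inventory member is, so one feature is enough.

[-voice]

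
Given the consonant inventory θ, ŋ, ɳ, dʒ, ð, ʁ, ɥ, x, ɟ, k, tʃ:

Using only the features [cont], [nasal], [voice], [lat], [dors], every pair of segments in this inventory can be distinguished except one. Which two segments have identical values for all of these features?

/ɥ/ (labial-palatal glide) and /ʁ/ (voiced uvular fricative) are both [+continuant], [-nasal], [+voice], [-lateral], [+dorsal], so none of the listed features separates them. (They do differ in [labial], [round], [high] and [back], which are not among the given features.) Every other pair in the inventory differs on at least one listed feature.

ɥ, ʁ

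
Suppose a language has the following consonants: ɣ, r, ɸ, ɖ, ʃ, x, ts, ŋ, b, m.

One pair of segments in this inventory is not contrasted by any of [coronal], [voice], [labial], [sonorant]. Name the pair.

Both /ʃ/ and /ts/ are [+coronal], [-voice], [-labial], [-sonorant]. Since the list omits [continuant], [anterior] and [distributed] — which do distinguish the voiceless postalveolar fricative from the voiceless alveolar affricate — this pair collapses; all other pairs remain distinct.

ʃ, ts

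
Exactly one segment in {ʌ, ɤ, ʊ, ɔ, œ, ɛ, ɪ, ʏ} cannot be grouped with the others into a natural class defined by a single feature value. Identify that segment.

ɤ

The remaining segments after removing /ɤ/ share [-tense]; /ɤ/ (mid back unrounded tense vowel) is [+tense]. For every other candidate removal, the leftover set fails to share any single feature value that the removed segment lacks.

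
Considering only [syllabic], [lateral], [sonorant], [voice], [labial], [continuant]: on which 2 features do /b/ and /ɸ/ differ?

/b/ is the voiced bilabial stop and /ɸ/ is the voiceless bilabial fricative. Both are [−syllabic], [−lateral], [−sonorant], [+labial]. /b/ is [+voice] while /ɸ/ is [−voice]; /b/ is [−continuant] while /ɸ/ is [+continuant], so the distinguishing features are [voice], [continuant].

[voice], [continuant]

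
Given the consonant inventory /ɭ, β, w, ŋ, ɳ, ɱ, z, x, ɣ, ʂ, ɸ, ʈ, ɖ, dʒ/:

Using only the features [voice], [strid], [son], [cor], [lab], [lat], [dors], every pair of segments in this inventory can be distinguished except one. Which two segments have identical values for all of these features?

dʒ, z

/dʒ/ (voiced postalveolar affricate) and /z/ (voiced alveolar fricative) are both [+voice], [+strident], [-sonorant], [+coronal], [-labial], [-lateral], [-dorsal], so none of the listed features separates them. (They do differ in [continuant], [anterior] and [distributed], which are not among the given features.) Every other pair in the inventory differs on at least one listed feature.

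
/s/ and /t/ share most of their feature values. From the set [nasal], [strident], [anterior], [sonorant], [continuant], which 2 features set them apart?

[continuant], [strident]

/s/ (voiceless alveolar fricative) and /t/ (voiceless alveolar stop) agree on [-nasal], [+anterior], [-sonorant]. They differ on [continuant] (/s/ [+], /t/ [-]), [strident] (/s/ [+], /t/ [-]).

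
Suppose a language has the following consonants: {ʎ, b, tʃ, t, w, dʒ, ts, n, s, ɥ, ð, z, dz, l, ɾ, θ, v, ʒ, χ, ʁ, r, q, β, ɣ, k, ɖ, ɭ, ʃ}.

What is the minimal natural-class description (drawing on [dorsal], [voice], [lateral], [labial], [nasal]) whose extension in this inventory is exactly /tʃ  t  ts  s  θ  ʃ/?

[−voice, −dorsal]

Every target segment is [−voice], [−dorsal]; each remaining inventory member fails at least one of these. Each conjunct is needed — [−dorsal] alone would also admit /b, dʒ, n, ð, …/; [−voice] alone would also admit /χ, q, k/ — and no other single listed feature has exactly this extension, so two is the minimum.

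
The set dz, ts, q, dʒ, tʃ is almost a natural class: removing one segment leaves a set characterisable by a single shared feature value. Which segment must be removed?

[delayed release] (equivalently [strident], [coronal], [dorsal]) groups all but one: /dz, ts, tʃ, dʒ/ share [+delayed release] while /q/ (voiceless uvular stop) alone is [−delayed release]. Removing any other segment would not leave a single-feature class that excludes it.

q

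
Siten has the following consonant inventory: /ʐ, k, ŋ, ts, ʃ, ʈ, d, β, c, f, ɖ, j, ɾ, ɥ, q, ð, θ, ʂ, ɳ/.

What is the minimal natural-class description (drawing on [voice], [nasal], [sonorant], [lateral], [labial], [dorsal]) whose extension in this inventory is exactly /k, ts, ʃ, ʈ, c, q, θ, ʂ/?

[−voice, −labial]

/k, ts, ʃ, ʈ, c, q, θ, ʂ/ are all [−voice], [−labial], and no other segment in the inventory matches both values. Dropping any one of them over-generates: [−labial] alone would also admit /ʐ, ŋ, d, ɖ, …/; [−voice] alone would also admit /f/. No other single listed feature picks out exactly this set either, so fewer than two features will not do.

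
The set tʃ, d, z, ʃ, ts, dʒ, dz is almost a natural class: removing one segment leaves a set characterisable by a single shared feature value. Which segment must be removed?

[strident] groups all but one: /dʒ, ʃ, z, tʃ, ts, dz/ share [+strident] while /d/ (voiced alveolar stop) alone is [−strident]. Removing any other segment would not leave a single-feature class that excludes it.

d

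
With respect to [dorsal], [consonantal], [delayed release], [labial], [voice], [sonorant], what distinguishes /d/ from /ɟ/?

/d/ is the voiced alveolar stop and /ɟ/ is the voiced palatal stop. Both are [+consonantal], [−delayed release], [−labial], [+voice], [−sonorant]. /d/ is [−dorsal] while /ɟ/ is [+dorsal], so the distinguishing feature is [dorsal].

[dorsal]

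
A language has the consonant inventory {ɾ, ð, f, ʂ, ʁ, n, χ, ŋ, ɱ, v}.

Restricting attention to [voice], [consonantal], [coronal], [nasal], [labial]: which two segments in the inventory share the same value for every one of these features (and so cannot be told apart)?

ɾ, ð

/ɾ/ (alveolar tap) and /ð/ (voiced dental fricative) are both [+voice], [+consonantal], [+coronal], [−nasal], [−labial], so none of the listed features separates them. (They do differ in [sonorant], which is not among the given features.) Every other pair in the inventory differs on at least one listed feature.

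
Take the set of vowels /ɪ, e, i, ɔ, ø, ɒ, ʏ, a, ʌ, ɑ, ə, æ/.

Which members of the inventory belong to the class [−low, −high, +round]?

Checking each segment against [−low], [−high], [+round]: /ɔ/ (mid back rounded lax vowel), /ø/ (mid front rounded tense vowel) satisfy every feature; every other segment in the inventory fails at least one.

ɔ, ø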